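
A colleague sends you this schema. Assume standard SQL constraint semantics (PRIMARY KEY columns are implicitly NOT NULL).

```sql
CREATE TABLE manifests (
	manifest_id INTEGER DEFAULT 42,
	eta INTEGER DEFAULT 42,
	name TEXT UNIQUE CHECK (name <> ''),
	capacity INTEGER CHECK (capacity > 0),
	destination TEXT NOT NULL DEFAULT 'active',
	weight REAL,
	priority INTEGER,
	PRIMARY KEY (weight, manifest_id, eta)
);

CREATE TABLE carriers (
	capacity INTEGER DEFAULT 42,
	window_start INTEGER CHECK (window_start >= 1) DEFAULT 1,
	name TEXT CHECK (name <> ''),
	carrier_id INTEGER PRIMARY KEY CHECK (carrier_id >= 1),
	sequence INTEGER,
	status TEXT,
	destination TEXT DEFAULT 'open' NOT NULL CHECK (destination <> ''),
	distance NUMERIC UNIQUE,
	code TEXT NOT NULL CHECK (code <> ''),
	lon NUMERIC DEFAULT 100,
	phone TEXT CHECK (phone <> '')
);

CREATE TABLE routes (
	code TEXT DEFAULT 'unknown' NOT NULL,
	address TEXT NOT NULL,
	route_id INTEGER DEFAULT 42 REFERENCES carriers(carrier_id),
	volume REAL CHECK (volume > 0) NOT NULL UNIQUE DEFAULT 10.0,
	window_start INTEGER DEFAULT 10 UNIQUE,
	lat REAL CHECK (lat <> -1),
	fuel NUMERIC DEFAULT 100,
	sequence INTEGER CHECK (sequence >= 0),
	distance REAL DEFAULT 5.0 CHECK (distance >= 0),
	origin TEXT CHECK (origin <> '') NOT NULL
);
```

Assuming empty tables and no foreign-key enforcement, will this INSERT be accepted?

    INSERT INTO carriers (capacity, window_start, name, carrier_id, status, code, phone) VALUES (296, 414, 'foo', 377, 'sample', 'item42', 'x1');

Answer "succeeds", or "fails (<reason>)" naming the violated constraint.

NOT NULL columns: carrier_id is supplied; code is supplied; destination defaults to 'open'.
CHECK constraints: 414 satisfies (window_start >= 1); 'foo' satisfies (name <> ''); 377 satisfies (carrier_id >= 1); 'item42' satisfies (code <> ''); 'x1' satisfies (phone <> '').
No constraint is violated.

succeeds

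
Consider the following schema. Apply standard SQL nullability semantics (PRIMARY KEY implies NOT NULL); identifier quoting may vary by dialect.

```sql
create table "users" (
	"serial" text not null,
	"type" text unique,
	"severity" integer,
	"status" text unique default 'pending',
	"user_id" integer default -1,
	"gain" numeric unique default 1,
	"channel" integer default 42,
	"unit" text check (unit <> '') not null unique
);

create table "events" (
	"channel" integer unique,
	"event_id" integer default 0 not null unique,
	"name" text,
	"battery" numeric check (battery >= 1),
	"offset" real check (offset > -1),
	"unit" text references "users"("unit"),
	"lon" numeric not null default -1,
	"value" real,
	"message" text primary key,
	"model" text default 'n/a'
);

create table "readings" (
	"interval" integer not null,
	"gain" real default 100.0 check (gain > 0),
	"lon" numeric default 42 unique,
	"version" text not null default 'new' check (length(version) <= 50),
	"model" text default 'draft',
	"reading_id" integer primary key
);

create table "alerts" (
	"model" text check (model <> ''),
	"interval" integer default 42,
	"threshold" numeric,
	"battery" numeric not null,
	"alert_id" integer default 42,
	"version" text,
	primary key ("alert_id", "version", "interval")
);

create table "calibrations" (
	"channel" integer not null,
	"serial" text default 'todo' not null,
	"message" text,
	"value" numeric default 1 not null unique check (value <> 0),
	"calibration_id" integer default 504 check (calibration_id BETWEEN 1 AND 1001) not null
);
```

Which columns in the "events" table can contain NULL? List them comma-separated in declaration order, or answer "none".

channel, name, battery, offset, unit, value, model

- channel: UNIQUE does not imply NOT NULL → nullable.
- event_id: declared NOT NULL → not nullable.
- name: no NOT NULL constraint applies → nullable.
- battery: CHECK does not forbid NULL (a CHECK constraint passes when its expression is NULL) → nullable.
- offset: CHECK does not forbid NULL (a CHECK constraint passes when its expression is NULL) → nullable.
- unit: a foreign key column may be NULL unless separately constrained → nullable.
- lon: declared NOT NULL → not nullable.
- value: no NOT NULL constraint applies → nullable.
- message: part of the PRIMARY KEY, which implies NOT NULL → not nullable.
- model: DEFAULT only fills an omitted column; an explicit NULL is still allowed → nullable.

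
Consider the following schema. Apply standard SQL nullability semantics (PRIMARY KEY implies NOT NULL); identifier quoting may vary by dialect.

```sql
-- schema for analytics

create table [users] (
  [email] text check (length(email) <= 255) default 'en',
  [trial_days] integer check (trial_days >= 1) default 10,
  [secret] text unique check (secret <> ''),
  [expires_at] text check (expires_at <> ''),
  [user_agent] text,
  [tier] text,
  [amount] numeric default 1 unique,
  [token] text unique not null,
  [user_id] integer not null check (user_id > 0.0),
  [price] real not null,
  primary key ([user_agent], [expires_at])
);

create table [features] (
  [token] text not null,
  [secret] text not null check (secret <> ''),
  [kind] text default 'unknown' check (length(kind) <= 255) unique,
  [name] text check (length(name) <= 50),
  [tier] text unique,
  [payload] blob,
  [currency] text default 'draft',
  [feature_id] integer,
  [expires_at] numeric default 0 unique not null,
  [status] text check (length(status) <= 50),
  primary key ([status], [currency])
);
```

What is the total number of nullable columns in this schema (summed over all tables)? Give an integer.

users: 5 nullable (email, trial_days, secret, tier, amount — PK (user_agent, expires_at) and explicit NOT NULL columns excluded).
features: 5 nullable (kind, name, tier, payload, feature_id — PK (status, currency) and explicit NOT NULL columns excluded).
Total: 5 + 5 = 10.

10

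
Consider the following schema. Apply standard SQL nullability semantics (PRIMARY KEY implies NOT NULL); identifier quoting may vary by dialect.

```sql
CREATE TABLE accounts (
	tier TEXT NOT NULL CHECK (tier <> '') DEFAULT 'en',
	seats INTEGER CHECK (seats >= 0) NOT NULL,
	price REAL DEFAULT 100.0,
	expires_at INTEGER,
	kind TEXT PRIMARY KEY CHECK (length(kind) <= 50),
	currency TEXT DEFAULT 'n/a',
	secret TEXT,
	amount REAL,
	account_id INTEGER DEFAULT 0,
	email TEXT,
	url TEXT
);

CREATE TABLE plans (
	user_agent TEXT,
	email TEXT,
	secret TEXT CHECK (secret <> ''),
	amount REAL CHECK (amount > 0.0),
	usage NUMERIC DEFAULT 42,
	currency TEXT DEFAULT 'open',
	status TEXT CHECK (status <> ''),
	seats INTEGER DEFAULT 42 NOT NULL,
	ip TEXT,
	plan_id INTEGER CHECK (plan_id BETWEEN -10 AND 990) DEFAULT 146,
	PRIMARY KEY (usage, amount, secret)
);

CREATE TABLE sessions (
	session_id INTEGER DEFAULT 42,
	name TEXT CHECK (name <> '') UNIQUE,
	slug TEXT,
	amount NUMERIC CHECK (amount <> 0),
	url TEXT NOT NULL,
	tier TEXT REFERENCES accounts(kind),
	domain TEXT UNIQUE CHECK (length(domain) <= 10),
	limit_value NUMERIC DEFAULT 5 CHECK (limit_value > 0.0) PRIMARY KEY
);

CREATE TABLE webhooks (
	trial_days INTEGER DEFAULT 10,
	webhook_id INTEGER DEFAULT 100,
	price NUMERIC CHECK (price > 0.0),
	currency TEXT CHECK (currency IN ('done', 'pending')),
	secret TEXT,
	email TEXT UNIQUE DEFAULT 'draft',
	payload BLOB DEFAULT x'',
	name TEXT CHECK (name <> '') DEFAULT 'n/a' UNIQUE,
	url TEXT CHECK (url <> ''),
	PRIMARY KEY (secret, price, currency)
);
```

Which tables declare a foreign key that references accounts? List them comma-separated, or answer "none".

sessions

- sessions.tier references accounts(kind).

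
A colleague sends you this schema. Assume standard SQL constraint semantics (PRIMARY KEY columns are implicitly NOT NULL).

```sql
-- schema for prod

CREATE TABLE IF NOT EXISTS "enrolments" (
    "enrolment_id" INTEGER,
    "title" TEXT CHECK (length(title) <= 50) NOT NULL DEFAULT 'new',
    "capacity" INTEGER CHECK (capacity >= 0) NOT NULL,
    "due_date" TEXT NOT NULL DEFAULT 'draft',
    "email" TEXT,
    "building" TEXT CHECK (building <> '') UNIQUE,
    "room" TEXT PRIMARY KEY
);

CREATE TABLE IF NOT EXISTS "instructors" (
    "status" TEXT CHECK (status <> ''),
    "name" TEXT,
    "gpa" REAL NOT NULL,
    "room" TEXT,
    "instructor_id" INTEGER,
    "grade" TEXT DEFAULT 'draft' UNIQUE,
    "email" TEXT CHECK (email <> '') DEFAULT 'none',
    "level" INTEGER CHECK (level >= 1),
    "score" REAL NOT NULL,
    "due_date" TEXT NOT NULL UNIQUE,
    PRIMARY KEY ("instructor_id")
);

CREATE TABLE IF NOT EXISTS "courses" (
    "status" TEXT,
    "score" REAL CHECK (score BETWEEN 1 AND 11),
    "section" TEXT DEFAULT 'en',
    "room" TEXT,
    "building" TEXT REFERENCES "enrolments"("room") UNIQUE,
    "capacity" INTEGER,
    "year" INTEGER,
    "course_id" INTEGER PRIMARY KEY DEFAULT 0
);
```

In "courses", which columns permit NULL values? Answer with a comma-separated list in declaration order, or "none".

status, score, section, room, building, capacity, year

- status: no NOT NULL constraint applies → nullable.
- score: CHECK does not forbid NULL (a CHECK constraint passes when its expression is NULL) → nullable.
- section: DEFAULT only fills an omitted column; an explicit NULL is still allowed → nullable.
- room: no NOT NULL constraint applies → nullable.
- building: a foreign key column may be NULL unless separately constrained → nullable.
- capacity: no NOT NULL constraint applies → nullable.
- year: no NOT NULL constraint applies → nullable.
- course_id: part of the PRIMARY KEY, which implies NOT NULL → not nullable.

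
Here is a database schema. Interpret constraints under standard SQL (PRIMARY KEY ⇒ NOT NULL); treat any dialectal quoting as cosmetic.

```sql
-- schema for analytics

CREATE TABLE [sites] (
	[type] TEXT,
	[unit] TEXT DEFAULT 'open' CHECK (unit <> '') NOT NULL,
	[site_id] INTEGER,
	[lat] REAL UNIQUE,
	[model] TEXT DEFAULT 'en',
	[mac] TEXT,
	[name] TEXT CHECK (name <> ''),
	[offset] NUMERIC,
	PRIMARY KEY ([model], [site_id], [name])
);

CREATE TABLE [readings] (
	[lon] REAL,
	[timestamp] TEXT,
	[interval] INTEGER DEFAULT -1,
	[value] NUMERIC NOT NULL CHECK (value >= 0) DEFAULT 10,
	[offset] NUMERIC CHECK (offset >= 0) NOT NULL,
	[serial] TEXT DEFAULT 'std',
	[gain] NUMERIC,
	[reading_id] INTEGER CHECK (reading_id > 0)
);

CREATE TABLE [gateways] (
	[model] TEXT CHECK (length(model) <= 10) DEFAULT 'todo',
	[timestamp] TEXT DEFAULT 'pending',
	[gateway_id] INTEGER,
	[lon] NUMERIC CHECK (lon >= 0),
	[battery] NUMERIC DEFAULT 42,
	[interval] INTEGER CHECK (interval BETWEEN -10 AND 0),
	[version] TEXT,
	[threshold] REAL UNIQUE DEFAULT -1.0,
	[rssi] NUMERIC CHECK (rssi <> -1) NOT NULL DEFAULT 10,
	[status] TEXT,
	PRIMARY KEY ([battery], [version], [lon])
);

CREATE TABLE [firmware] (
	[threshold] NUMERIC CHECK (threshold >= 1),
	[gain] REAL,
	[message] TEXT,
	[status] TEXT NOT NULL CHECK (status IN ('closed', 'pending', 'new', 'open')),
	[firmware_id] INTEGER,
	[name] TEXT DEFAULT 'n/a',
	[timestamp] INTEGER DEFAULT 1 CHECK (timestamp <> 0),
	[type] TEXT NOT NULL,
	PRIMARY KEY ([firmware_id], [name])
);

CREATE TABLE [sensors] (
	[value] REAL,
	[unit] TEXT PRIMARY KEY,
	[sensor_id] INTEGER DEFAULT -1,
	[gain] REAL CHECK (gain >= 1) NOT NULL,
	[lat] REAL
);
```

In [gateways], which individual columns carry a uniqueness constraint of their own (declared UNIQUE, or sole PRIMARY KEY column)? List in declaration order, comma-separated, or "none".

threshold

- model: no UNIQUE or single-column PK constraint.
- timestamp: no UNIQUE or single-column PK constraint.
- gateway_id: no UNIQUE or single-column PK constraint.
- lon: part of a composite PRIMARY KEY — only the tuple is unique, not this column on its own.
- battery: part of a composite PRIMARY KEY — only the tuple is unique, not this column on its own.
- interval: no UNIQUE or single-column PK constraint.
- version: part of a composite PRIMARY KEY — only the tuple is unique, not this column on its own.
- threshold: declared UNIQUE → unique.
- rssi: no UNIQUE or single-column PK constraint.
- status: no UNIQUE or single-column PK constraint.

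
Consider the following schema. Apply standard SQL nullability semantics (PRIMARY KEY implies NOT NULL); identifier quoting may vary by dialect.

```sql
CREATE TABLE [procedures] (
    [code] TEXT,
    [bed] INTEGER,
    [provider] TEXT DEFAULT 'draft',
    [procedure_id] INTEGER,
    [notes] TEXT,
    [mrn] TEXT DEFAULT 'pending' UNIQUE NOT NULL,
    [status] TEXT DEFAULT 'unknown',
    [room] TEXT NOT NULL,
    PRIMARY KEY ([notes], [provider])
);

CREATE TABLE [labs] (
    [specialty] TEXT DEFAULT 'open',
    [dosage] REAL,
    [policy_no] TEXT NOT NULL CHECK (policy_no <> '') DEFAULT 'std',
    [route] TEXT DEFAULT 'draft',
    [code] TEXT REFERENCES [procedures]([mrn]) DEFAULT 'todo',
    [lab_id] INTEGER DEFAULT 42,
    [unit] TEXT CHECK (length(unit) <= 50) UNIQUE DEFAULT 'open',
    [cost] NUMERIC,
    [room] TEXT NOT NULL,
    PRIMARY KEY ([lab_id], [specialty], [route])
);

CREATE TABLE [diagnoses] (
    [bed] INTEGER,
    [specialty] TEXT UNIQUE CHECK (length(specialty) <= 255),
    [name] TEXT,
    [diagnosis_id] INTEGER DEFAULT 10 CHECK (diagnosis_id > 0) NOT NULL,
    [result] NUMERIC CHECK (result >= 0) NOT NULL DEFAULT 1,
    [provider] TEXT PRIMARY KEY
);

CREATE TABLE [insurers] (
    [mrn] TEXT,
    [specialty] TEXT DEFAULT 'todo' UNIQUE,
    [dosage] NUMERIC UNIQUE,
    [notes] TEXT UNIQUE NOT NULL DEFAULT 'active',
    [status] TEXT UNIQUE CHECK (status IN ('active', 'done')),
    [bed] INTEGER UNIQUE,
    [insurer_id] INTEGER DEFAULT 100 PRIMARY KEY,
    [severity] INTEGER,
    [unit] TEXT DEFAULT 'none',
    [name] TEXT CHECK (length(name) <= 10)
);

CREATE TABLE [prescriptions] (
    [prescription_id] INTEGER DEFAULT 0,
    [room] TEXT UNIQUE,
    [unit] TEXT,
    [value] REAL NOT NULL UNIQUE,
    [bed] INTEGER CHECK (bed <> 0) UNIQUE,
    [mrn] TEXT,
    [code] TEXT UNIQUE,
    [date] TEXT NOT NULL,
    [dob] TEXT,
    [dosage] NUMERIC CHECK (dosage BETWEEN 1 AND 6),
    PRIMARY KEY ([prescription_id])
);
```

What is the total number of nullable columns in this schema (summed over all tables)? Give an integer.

26

procedures: 4 nullable (code, bed, procedure_id, status — PK (notes, provider) and explicit NOT NULL columns excluded).
labs: 4 nullable (dosage, code, unit, cost — PK (lab_id, specialty, route) and explicit NOT NULL columns excluded).
diagnoses: 3 nullable (bed, specialty, name — PK (provider) and explicit NOT NULL columns excluded).
insurers: 8 nullable (mrn, specialty, dosage, status, bed, severity, unit, name — PK (insurer_id) and explicit NOT NULL columns excluded).
prescriptions: 7 nullable (room, unit, bed, mrn, code, dob, dosage — PK (prescription_id) and explicit NOT NULL columns excluded).
Total: 4 + 4 + 3 + 8 + 7 = 26.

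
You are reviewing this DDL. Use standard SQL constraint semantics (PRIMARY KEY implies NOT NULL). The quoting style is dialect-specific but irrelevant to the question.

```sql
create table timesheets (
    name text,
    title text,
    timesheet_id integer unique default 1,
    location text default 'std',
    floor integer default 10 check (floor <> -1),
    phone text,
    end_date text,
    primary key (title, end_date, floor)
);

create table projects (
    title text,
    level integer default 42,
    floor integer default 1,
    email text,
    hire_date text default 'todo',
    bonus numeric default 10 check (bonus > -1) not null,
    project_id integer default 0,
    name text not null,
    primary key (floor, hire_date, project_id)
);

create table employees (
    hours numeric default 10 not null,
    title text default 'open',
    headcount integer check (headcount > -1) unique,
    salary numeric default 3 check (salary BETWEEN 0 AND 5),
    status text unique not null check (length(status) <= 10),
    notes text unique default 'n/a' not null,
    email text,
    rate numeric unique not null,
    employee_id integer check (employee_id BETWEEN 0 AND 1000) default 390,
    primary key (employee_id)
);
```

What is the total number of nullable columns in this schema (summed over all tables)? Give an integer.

11

timesheets: 4 nullable (name, timesheet_id, location, phone — PK (title, end_date, floor) and explicit NOT NULL columns excluded).
projects: 3 nullable (title, level, email — PK (floor, hire_date, project_id) and explicit NOT NULL columns excluded).
employees: 4 nullable (title, headcount, salary, email — PK (employee_id) and explicit NOT NULL columns excluded).
Total: 4 + 3 + 4 = 11.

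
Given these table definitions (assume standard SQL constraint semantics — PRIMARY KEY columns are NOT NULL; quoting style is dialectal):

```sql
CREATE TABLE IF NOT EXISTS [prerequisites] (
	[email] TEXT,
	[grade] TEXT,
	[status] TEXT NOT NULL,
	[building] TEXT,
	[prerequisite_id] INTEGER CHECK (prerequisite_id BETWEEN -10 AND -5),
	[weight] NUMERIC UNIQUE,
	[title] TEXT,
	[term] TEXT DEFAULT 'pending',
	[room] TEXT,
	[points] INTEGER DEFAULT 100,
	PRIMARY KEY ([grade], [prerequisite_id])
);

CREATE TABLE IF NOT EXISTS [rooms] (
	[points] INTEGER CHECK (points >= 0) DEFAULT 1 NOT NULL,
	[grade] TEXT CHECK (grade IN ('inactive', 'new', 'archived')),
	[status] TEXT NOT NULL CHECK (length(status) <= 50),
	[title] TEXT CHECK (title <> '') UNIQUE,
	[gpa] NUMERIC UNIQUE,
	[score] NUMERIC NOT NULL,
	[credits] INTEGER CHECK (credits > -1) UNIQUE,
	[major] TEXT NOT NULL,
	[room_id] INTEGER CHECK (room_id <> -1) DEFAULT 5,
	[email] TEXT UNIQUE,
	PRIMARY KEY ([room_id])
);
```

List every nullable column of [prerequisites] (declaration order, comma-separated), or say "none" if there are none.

- email: no NOT NULL constraint applies → nullable.
- grade: part of the PRIMARY KEY, which implies NOT NULL → not nullable.
- status: declared NOT NULL → not nullable.
- building: no NOT NULL constraint applies → nullable.
- prerequisite_id: part of the PRIMARY KEY, which implies NOT NULL → not nullable.
- weight: UNIQUE does not imply NOT NULL → nullable.
- title: no NOT NULL constraint applies → nullable.
- term: DEFAULT only fills an omitted column; an explicit NULL is still allowed → nullable.
- room: no NOT NULL constraint applies → nullable.
- points: DEFAULT only fills an omitted column; an explicit NULL is still allowed → nullable.

email, building, weight, title, term, room, points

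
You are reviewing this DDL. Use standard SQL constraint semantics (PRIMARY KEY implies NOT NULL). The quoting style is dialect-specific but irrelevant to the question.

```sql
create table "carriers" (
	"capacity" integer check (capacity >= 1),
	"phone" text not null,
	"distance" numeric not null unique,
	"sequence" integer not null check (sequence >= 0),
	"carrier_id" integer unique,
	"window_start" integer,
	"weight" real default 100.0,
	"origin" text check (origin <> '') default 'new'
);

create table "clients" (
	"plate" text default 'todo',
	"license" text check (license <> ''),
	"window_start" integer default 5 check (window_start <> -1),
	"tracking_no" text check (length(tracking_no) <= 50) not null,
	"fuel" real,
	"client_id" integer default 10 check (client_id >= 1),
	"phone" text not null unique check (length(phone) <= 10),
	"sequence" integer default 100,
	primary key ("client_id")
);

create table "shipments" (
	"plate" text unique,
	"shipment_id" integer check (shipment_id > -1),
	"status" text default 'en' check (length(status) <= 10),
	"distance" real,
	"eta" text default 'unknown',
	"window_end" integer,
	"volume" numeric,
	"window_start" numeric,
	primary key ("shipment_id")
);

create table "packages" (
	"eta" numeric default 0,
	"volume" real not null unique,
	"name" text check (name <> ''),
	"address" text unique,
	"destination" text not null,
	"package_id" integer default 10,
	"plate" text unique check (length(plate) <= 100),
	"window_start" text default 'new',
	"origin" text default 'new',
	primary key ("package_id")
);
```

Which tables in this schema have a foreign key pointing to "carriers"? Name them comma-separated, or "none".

No REFERENCES clause anywhere in the schema names carriers.

none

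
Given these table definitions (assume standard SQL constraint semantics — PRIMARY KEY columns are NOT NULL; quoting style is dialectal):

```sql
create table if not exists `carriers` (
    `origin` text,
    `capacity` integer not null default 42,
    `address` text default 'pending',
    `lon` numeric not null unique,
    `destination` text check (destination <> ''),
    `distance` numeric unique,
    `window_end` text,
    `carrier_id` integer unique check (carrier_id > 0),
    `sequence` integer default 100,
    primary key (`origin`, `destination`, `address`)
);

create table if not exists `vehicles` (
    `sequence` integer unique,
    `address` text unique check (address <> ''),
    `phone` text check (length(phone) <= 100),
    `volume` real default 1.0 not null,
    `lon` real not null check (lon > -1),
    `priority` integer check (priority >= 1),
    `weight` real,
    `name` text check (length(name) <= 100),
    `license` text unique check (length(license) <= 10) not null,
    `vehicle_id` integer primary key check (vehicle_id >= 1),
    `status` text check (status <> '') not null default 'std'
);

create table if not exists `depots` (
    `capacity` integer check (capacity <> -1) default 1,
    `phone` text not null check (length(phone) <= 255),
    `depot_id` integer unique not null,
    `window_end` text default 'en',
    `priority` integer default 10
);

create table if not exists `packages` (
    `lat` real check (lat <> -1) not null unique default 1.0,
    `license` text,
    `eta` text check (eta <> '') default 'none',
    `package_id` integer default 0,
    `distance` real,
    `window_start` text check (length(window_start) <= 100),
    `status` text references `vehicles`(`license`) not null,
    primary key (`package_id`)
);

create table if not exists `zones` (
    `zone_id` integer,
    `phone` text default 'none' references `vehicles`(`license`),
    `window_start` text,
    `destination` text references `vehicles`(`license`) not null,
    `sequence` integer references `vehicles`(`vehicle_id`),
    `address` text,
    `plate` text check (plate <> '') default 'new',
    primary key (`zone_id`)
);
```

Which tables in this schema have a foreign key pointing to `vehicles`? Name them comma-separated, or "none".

packages, zones

- packages.status references vehicles(license).
- zones.phone references vehicles(license).
- zones.destination references vehicles(license).
- zones.sequence references vehicles(vehicle_id).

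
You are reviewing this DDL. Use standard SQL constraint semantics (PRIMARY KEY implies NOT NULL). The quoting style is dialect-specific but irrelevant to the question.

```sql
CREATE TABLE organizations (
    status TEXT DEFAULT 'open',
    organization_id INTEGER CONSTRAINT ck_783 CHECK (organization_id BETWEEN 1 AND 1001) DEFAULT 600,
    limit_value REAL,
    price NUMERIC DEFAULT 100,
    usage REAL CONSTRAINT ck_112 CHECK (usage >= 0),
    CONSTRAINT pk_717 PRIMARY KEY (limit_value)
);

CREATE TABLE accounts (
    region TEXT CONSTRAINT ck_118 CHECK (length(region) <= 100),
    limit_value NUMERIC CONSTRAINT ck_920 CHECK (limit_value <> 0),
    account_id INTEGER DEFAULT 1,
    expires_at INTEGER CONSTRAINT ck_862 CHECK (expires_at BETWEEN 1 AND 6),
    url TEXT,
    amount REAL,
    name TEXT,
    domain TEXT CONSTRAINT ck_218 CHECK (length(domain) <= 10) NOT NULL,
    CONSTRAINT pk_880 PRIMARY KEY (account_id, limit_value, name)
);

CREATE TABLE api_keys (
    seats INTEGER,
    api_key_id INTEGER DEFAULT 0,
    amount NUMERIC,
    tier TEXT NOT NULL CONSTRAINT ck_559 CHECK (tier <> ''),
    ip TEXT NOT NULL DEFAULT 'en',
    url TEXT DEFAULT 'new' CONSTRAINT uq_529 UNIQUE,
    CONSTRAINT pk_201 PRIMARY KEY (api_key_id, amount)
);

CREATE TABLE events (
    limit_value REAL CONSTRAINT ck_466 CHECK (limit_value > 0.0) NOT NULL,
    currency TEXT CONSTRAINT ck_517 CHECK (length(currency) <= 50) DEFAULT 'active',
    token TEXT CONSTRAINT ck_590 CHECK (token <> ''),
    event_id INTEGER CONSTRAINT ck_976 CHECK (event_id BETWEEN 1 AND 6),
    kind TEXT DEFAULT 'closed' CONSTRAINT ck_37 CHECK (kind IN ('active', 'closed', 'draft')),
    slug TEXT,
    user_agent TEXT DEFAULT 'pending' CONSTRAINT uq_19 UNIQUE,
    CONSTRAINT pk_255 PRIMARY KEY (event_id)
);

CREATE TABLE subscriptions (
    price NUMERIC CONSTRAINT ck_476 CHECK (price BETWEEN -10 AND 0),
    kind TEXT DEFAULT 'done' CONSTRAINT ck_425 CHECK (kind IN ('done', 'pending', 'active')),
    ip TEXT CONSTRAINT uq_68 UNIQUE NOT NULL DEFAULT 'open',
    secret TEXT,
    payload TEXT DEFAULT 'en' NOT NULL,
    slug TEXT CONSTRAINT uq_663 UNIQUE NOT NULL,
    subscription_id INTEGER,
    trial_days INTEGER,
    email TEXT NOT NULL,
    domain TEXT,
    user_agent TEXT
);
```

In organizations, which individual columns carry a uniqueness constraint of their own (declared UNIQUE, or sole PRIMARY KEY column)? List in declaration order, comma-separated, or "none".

limit_value

- status: no UNIQUE or single-column PK constraint.
- organization_id: no UNIQUE or single-column PK constraint.
- limit_value: single-column PRIMARY KEY → unique.
- price: no UNIQUE or single-column PK constraint.
- usage: no UNIQUE or single-column PK constraint.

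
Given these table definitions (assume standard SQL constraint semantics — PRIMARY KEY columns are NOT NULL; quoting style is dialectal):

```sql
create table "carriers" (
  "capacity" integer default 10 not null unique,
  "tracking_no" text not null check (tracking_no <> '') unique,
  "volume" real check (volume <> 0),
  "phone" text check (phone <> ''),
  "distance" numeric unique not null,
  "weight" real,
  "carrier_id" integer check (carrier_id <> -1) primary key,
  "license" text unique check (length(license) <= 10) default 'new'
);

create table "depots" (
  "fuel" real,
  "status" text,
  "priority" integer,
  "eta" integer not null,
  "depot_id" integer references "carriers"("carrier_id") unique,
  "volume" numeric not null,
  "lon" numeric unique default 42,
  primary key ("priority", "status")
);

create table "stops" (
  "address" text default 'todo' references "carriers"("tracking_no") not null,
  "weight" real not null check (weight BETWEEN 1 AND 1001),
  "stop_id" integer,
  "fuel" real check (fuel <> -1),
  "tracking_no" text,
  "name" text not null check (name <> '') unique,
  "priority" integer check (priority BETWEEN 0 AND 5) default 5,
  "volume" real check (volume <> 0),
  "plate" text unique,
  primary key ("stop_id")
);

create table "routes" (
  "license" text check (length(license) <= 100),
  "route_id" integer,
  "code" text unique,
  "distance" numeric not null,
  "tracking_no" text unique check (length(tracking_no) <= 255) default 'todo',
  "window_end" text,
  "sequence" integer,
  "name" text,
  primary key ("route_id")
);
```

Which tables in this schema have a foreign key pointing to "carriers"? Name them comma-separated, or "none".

- depots.depot_id references carriers(carrier_id).
- stops.address references carriers(tracking_no).

depots, stops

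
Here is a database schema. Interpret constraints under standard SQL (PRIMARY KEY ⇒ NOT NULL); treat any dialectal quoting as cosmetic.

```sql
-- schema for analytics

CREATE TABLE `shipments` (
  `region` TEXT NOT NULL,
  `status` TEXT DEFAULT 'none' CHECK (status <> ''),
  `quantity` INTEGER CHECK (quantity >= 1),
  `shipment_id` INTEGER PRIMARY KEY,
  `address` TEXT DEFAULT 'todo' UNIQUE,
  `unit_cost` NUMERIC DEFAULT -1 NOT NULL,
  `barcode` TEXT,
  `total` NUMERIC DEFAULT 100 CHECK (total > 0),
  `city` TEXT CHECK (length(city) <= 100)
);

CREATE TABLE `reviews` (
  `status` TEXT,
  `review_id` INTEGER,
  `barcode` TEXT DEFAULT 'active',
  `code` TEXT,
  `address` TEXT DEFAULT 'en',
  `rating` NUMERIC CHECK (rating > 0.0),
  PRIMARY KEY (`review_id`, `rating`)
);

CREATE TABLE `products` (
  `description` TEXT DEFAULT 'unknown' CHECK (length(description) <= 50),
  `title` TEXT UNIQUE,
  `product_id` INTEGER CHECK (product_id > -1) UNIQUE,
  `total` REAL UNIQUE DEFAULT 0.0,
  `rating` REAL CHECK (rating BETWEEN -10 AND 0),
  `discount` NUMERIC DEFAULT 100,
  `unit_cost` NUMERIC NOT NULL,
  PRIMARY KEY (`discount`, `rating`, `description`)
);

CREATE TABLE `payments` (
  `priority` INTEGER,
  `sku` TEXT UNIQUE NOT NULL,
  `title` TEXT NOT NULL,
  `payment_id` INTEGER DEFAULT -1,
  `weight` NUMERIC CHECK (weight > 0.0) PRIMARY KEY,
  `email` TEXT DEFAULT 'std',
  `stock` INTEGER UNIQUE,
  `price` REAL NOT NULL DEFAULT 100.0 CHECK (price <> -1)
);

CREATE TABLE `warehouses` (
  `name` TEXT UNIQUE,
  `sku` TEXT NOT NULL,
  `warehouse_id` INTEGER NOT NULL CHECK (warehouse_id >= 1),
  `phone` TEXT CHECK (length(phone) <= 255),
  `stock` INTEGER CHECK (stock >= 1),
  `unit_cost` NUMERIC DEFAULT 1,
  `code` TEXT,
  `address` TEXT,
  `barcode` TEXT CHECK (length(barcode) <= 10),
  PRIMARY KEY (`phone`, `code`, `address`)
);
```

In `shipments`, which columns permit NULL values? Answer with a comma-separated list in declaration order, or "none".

status, quantity, address, barcode, total, city

- region: declared NOT NULL → not nullable.
- status: CHECK does not forbid NULL (a CHECK constraint passes when its expression is NULL) → nullable.
- quantity: CHECK does not forbid NULL (a CHECK constraint passes when its expression is NULL) → nullable.
- shipment_id: part of the PRIMARY KEY, which implies NOT NULL → not nullable.
- address: UNIQUE does not imply NOT NULL → nullable.
- unit_cost: declared NOT NULL → not nullable.
- barcode: no NOT NULL constraint applies → nullable.
- total: CHECK does not forbid NULL (a CHECK constraint passes when its expression is NULL) → nullable.
- city: CHECK does not forbid NULL (a CHECK constraint passes when its expression is NULL) → nullable.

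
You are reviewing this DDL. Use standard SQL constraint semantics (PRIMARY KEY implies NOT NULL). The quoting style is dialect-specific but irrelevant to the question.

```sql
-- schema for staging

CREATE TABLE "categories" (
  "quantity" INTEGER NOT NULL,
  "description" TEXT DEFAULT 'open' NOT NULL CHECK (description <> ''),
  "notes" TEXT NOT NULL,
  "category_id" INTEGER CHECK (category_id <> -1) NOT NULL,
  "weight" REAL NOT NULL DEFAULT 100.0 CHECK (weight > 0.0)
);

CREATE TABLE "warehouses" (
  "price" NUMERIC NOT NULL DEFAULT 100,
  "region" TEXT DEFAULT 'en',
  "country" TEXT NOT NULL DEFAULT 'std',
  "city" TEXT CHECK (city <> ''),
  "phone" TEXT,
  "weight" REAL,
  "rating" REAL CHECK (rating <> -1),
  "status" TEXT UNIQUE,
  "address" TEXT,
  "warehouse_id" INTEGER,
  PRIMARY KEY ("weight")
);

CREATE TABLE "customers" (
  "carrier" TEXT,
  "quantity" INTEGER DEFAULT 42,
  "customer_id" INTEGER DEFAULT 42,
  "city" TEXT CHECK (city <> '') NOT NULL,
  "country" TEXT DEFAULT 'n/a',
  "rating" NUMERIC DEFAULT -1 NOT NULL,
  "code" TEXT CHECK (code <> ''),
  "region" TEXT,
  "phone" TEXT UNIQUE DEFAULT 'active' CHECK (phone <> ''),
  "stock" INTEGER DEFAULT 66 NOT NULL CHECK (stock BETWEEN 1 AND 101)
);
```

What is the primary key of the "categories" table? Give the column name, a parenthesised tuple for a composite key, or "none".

No column is declared PRIMARY KEY inline, and there is no table-level PRIMARY KEY clause in categories.

none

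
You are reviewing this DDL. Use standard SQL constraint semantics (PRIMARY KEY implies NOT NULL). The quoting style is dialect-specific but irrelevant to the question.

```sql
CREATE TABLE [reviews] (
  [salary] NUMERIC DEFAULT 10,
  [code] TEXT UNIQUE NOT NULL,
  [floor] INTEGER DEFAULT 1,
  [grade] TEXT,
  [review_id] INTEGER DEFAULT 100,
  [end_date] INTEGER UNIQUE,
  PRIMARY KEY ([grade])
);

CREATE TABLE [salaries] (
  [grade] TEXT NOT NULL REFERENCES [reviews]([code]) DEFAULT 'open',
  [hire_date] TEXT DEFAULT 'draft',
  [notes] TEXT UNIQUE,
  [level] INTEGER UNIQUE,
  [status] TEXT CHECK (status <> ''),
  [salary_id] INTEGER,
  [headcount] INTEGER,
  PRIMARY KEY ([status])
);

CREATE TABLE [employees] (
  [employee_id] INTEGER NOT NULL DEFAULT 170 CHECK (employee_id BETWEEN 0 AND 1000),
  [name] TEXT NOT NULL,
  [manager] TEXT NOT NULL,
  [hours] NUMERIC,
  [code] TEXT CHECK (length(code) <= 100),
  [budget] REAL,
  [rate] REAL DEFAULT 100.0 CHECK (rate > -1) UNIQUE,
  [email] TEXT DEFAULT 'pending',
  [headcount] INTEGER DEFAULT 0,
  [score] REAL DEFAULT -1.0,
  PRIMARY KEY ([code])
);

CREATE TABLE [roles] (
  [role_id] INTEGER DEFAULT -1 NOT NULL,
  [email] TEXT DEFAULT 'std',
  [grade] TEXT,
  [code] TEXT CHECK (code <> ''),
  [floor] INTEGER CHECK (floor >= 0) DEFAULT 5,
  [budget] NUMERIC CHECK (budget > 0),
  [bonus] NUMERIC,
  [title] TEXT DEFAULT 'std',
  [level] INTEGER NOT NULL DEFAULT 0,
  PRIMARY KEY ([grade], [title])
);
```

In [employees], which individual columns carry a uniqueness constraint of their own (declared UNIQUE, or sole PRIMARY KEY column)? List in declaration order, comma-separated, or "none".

code, rate

- employee_id: no UNIQUE or single-column PK constraint.
- name: no UNIQUE or single-column PK constraint.
- manager: no UNIQUE or single-column PK constraint.
- hours: no UNIQUE or single-column PK constraint.
- code: single-column PRIMARY KEY → unique.
- budget: no UNIQUE or single-column PK constraint.
- rate: declared UNIQUE → unique.
- email: no UNIQUE or single-column PK constraint.
- headcount: no UNIQUE or single-column PK constraint.
- score: no UNIQUE or single-column PK constraint.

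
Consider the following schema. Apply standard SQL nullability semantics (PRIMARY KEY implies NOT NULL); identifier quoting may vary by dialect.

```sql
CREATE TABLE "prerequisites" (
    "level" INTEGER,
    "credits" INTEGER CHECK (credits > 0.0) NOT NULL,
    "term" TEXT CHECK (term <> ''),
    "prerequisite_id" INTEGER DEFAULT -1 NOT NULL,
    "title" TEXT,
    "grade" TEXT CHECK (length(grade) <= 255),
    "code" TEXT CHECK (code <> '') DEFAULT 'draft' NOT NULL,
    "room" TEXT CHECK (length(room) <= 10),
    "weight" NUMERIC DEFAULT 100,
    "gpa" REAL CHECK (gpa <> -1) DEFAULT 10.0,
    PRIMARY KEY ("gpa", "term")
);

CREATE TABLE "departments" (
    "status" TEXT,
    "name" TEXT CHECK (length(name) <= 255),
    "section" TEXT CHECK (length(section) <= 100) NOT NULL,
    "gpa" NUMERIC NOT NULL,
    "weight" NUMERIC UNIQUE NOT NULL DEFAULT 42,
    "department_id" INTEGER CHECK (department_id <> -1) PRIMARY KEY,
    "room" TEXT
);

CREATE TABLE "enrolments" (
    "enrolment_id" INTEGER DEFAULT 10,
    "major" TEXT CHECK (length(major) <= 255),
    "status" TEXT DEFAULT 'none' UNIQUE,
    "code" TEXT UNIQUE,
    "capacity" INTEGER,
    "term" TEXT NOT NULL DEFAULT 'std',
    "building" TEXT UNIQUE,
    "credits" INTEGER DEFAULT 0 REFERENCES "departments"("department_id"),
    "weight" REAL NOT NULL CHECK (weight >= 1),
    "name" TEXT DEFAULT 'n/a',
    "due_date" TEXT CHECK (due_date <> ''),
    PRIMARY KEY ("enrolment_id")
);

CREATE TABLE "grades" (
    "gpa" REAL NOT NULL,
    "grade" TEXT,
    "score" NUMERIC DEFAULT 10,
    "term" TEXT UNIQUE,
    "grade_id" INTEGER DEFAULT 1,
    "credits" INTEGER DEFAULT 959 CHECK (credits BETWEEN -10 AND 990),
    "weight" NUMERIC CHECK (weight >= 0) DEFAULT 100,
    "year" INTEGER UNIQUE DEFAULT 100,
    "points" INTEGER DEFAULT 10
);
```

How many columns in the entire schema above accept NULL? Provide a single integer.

24

prerequisites: 5 nullable (level, title, grade, room, weight — PK (gpa, term) and explicit NOT NULL columns excluded).
departments: 3 nullable (status, name, room — PK (department_id) and explicit NOT NULL columns excluded).
enrolments: 8 nullable (major, status, code, capacity, building, credits, name, due_date — PK (enrolment_id) and explicit NOT NULL columns excluded).
grades: 8 nullable (grade, score, term, grade_id, credits, weight, year, points — PK none and explicit NOT NULL columns excluded).
Total: 5 + 3 + 8 + 8 = 24.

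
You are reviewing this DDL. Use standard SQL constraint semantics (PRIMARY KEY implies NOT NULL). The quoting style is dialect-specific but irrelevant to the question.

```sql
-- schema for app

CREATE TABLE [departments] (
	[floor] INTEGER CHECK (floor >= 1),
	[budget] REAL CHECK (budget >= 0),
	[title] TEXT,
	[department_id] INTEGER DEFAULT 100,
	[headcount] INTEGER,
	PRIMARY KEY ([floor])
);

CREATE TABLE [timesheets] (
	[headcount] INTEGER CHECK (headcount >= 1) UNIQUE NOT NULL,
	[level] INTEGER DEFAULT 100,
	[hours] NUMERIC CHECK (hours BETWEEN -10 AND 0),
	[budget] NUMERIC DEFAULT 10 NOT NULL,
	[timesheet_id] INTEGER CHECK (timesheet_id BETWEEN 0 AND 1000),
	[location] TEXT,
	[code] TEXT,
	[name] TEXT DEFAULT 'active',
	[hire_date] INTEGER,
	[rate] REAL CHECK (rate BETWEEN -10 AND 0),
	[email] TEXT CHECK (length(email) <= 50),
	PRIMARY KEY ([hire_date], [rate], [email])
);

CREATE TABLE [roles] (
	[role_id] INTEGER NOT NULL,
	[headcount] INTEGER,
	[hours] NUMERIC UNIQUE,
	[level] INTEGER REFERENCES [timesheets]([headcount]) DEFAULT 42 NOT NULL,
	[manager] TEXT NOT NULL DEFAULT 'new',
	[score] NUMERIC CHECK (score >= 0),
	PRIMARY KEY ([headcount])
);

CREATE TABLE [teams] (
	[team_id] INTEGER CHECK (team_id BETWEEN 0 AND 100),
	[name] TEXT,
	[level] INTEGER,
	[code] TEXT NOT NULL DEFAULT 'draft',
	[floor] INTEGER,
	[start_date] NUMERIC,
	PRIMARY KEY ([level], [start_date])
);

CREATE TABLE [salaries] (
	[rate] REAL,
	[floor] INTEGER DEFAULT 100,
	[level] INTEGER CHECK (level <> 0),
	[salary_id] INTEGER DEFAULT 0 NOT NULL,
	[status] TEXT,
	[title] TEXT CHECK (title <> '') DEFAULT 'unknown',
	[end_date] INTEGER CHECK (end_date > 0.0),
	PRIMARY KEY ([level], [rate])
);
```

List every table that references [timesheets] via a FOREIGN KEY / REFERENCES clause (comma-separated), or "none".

roles

- roles.level references timesheets(headcount).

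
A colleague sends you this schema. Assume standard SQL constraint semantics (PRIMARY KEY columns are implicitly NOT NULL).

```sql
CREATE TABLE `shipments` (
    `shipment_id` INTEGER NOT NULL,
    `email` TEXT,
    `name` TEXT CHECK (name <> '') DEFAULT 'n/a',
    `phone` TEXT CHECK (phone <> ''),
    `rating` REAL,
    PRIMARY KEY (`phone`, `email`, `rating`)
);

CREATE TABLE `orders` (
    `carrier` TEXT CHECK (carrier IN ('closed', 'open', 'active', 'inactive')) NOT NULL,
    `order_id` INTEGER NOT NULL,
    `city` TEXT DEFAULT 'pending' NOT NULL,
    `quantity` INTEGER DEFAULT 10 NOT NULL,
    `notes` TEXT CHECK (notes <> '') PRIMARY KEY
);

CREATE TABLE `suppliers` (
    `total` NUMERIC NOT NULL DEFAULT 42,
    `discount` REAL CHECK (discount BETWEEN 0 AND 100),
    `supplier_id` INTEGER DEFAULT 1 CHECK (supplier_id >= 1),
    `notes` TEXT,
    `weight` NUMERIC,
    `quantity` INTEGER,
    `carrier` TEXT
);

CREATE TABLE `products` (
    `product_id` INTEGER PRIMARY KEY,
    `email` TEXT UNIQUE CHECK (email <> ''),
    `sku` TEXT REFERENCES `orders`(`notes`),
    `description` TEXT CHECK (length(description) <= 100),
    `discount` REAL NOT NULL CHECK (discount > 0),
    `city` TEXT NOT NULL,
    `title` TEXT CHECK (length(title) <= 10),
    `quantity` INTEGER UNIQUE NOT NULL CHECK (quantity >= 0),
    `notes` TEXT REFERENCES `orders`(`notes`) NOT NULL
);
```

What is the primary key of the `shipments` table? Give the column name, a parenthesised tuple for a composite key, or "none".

A table-level PRIMARY KEY clause names 3 columns: phone, email, rating.
This is a composite key — the combination is unique, not each column individually.

(phone, email, rating)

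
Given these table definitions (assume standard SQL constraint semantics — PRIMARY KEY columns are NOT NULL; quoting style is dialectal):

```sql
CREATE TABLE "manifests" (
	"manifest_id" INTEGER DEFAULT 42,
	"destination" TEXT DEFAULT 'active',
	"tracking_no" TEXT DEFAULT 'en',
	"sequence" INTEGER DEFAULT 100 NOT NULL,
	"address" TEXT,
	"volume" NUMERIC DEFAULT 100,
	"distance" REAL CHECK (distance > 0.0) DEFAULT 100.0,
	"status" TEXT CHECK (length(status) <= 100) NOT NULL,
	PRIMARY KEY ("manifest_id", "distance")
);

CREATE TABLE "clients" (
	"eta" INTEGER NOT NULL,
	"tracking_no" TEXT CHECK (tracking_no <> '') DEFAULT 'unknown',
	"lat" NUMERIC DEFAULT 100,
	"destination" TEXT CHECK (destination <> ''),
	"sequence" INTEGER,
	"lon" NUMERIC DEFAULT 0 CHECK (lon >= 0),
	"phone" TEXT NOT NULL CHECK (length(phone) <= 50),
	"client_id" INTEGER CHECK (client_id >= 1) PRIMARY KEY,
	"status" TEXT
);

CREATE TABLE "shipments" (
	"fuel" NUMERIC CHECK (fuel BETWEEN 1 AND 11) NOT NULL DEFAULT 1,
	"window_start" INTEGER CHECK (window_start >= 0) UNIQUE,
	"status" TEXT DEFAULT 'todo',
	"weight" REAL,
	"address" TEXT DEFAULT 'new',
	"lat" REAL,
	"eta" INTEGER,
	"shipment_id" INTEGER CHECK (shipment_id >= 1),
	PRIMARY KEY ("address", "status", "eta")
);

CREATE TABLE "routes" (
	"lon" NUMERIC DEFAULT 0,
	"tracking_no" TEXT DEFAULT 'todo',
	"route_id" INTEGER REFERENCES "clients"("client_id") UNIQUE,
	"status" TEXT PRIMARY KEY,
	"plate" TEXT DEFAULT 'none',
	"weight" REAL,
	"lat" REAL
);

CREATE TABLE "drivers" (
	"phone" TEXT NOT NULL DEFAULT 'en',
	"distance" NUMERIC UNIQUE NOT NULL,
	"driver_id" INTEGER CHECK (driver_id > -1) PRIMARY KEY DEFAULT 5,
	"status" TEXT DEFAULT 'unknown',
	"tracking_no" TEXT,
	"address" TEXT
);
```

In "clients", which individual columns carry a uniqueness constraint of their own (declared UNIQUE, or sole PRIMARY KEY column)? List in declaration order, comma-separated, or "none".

- eta: no UNIQUE or single-column PK constraint.
- tracking_no: no UNIQUE or single-column PK constraint.
- lat: no UNIQUE or single-column PK constraint.
- destination: no UNIQUE or single-column PK constraint.
- sequence: no UNIQUE or single-column PK constraint.
- lon: no UNIQUE or single-column PK constraint.
- phone: no UNIQUE or single-column PK constraint.
- client_id: single-column PRIMARY KEY → unique.
- status: no UNIQUE or single-column PK constraint.

client_id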